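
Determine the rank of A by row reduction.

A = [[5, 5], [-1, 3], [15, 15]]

rank(A) = 2

Row reduction:
R2 <- R2 - (-1/5)*R1:  [ 0  4 ]
R3 <- R3 - (3)*R1:  [ 0  0 ]
Row echelon form:
[ 5  5 ]
[ 0  4 ]
[ 0  0 ]
Nonzero rows / pivot columns: 2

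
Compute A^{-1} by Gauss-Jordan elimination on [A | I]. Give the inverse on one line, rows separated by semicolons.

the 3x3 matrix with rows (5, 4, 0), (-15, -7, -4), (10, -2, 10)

Gauss-Jordan on [A | I]:
R1 <- (1/5)*R1:  [   1  4/5    0  |  1/5    0    0 ]
R2 <- R2 - (-15)*R1:  [  0   5  -4  |   3   1   0 ]
R3 <- R3 - (10)*R1:  [   0  -10   10  |   -2    0    1 ]
R2 <- (1/5)*R2:  [    0     1  -4/5  |   3/5   1/5     0 ]
R1 <- R1 - (4/5)*R2:  [     1      0  16/25  |  -7/25  -4/25      0 ]
R3 <- R3 - (-10)*R2:  [ 0  0  2  |  4  2  1 ]
R3 <- (1/2)*R3:  [   0    0    1  |    2    1  1/2 ]
R1 <- R1 - (16/25)*R3:  [      1       0       0  |  -39/25    -4/5   -8/25 ]
R2 <- R2 - (-4/5)*R3:  [    0     1     0  |  11/5     1   2/5 ]
Right block of [I | A^{-1}] is the inverse:
[ -39/25  -4/5  -8/25 ]
[   11/5     1    2/5 ]
[      2     1    1/2 ]

inverse = [-39/25 -4/5 -8/25; 11/5 1 2/5; 2 1 1/2]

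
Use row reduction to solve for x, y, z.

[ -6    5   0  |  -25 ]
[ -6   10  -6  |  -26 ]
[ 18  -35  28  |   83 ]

Forward elimination on [A|b]:
R2 <- R2 - (1)*R1:  [  0   5  -6  -1 ]
R3 <- R3 - (-3)*R1:  [   0  -20   28    8 ]
R3 <- R3 - (-4)*R2:  [ 0  0  4  4 ]
Row echelon form:
[ -6  5   0  |  -25 ]
[  0  5  -6  |   -1 ]
[  0  0   4  |    4 ]
Back-substitution:
z = (4) / 4 = 1
y = (-1 - (-6)*(1)) / 5 = 1
x = (-25 - (5)*(1)) / -6 = 5

(5, 1, 1)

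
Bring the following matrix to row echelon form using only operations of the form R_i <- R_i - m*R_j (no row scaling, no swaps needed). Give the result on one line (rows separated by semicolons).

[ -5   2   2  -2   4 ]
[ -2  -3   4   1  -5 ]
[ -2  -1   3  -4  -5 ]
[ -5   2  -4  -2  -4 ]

REF = [-5 2 2 -2 4; 0 -19/5 16/5 9/5 -33/5; 0 0 13/19 -77/19 -66/19; 0 0 0 -462/13 -500/13]

Forward elimination:
R2 <- R2 - (2/5)*R1:  [     0  -19/5   16/5    9/5  -33/5 ]
R3 <- R3 - (2/5)*R1:  [     0   -9/5   11/5  -16/5  -33/5 ]
R4 <- R4 - (1)*R1:  [  0   0  -6   0  -8 ]
R3 <- R3 - (9/19)*R2:  [      0       0   13/19  -77/19  -66/19 ]
R4 <- R4 - (-114/13)*R3:  [       0        0        0  -462/13  -500/13 ]
Row echelon form:
[ -5      2      2       -2        4 ]
[  0  -19/5   16/5      9/5    -33/5 ]
[  0      0  13/19   -77/19   -66/19 ]
[  0      0      0  -462/13  -500/13 ]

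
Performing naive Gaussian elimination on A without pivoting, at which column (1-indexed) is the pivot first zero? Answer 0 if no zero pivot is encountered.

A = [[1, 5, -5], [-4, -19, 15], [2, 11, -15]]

first zero-pivot column = 3

Naive forward elimination:
R2 <- R2 - (-4)*R1:  [  0   1  -5 ]
R3 <- R3 - (2)*R1:  [  0   1  -5 ]
R3 <- R3 - (1)*R2:  [ 0  0  0 ]
Matrix at this point:
[ 1  5  -5 ]
[ 0  1  -5 ]
[ 0  0   0 ]
Pivot entry (3,3) in the last row is zero and there are no rows below to swap with -> zero pivot in column 3 (A is singular).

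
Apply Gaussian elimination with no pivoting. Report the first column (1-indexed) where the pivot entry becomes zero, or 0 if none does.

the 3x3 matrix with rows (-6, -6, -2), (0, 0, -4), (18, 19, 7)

Naive forward elimination:
R3 <- R3 - (-3)*R1:  [ 0  1  1 ]
Matrix at this point:
[ -6  -6  -2 ]
[  0   0  -4 ]
[  0   1   1 ]
Pivot entry (2,2) is zero but row 3 has 1 in column 2 -> naive elimination stops; a row interchange (e.g. R2 <-> R3) would be required here.

first zero-pivot column = 2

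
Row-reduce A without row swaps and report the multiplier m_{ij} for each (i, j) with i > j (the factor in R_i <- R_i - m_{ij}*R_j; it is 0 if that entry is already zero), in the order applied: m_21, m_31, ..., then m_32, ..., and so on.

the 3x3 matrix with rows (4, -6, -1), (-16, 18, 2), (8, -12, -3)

Forward elimination:
R2 <- R2 - (-4)*R1:  [  0  -6  -2 ]
R3 <- R3 - (2)*R1:  [  0   0  -1 ]
R3: entry in column 2 is already 0 -> m_{32} = 0 (no row operation needed)
Multipliers (in order of application): m_{21} = -4, m_{31} = 2, m_{32} = 0

multipliers: -4, 2, 0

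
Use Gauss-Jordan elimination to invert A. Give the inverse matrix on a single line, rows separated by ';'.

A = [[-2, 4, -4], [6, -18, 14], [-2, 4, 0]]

Gauss-Jordan on [A | I]:
R1 <- (1/-2)*R1:  [    1    -2     2  |  -1/2     0     0 ]
R2 <- R2 - (6)*R1:  [  0  -6   2  |   3   1   0 ]
R3 <- R3 - (-2)*R1:  [  0   0   4  |  -1   0   1 ]
R2 <- (1/-6)*R2:  [    0     1  -1/3  |  -1/2  -1/6     0 ]
R1 <- R1 - (-2)*R2:  [    1     0   4/3  |  -3/2  -1/3     0 ]
R3 <- (1/4)*R3:  [    0     0     1  |  -1/4     0   1/4 ]
R1 <- R1 - (4/3)*R3:  [    1     0     0  |  -7/6  -1/3  -1/3 ]
R2 <- R2 - (-1/3)*R3:  [     0      1      0  |  -7/12   -1/6   1/12 ]
Right block of [I | A^{-1}] is the inverse:
[  -7/6  -1/3  -1/3 ]
[ -7/12  -1/6  1/12 ]
[  -1/4     0   1/4 ]

inverse = [-7/6 -1/3 -1/3; -7/12 -1/6 1/12; -1/4 0 1/4]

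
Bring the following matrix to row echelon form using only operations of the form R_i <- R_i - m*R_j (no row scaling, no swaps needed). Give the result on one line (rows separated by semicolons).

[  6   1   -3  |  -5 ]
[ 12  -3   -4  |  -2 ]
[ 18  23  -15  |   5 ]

REF = [6 1 -3 -5; 0 -5 2 8; 0 0 2 52]

Forward elimination:
R2 <- R2 - (2)*R1:  [  0  -5   2   8 ]
R3 <- R3 - (3)*R1:  [  0  20  -6  20 ]
R3 <- R3 - (-4)*R2:  [  0   0   2  52 ]
Row echelon form:
[ 6   1  -3  |  -5 ]
[ 0  -5   2  |   8 ]
[ 0   0   2  |  52 ]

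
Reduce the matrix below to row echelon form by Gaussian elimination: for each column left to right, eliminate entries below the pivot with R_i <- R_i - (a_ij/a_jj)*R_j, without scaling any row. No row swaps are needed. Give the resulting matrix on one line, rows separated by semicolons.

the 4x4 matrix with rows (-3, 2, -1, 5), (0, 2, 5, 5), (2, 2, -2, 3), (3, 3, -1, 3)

Forward elimination:
R3 <- R3 - (-2/3)*R1:  [    0  10/3  -8/3  19/3 ]
R4 <- R4 - (-1)*R1:  [  0   5  -2   8 ]
R3 <- R3 - (5/3)*R2:  [   0    0  -11   -2 ]
R4 <- R4 - (5/2)*R2:  [     0      0  -29/2   -9/2 ]
R4 <- R4 - (29/22)*R3:  [      0       0       0  -41/22 ]
Row echelon form:
[ -3  2   -1       5 ]
[  0  2    5       5 ]
[  0  0  -11      -2 ]
[  0  0    0  -41/22 ]

REF = [-3 2 -1 5; 0 2 5 5; 0 0 -11 -2; 0 0 0 -41/22]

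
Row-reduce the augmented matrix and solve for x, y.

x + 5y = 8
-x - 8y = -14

(-2, 2)

Forward elimination on [A|b]:
R2 <- R2 - (-1)*R1:  [  0  -3  -6 ]
Row echelon form:
[ 1   5  |   8 ]
[ 0  -3  |  -6 ]
Back-substitution:
y = (-6) / -3 = 2
x = (8 - (5)*(2)) / 1 = -2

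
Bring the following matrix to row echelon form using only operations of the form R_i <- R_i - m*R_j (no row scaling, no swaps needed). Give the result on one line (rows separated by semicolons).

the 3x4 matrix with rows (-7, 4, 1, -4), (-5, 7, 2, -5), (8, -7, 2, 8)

REF = [-7 4 1 -4; 0 29/7 9/7 -15/7; 0 0 113/29 63/29]

Forward elimination:
R2 <- R2 - (5/7)*R1:  [     0   29/7    9/7  -15/7 ]
R3 <- R3 - (-8/7)*R1:  [     0  -17/7   22/7   24/7 ]
R3 <- R3 - (-17/29)*R2:  [      0       0  113/29   63/29 ]
Row echelon form:
[ -7     4       1     -4 ]
[  0  29/7     9/7  -15/7 ]
[  0     0  113/29  63/29 ]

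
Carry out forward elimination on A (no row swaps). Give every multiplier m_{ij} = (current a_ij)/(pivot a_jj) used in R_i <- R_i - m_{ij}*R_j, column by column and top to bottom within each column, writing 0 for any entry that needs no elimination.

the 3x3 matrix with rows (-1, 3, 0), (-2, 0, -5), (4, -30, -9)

multipliers: 2, -4, 3

Forward elimination:
R2 <- R2 - (2)*R1:  [  0  -6  -5 ]
R3 <- R3 - (-4)*R1:  [   0  -18   -9 ]
R3 <- R3 - (3)*R2:  [ 0  0  6 ]
Multipliers (in order of application): m_{21} = 2, m_{31} = -4, m_{32} = 3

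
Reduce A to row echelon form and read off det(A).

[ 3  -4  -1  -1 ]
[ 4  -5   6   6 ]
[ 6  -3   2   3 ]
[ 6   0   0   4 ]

det(A) = -250

Forward elimination:
R2 <- R2 - (4/3)*R1:  [    0   1/3  22/3  22/3 ]
R3 <- R3 - (2)*R1:  [ 0  5  4  5 ]
R4 <- R4 - (2)*R1:  [ 0  8  2  6 ]
R3 <- R3 - (15)*R2:  [    0     0  -106  -105 ]
R4 <- R4 - (24)*R2:  [    0     0  -174  -170 ]
R4 <- R4 - (87/53)*R3:  [      0       0       0  125/53 ]
Upper-triangular form:
[ 3   -4    -1      -1 ]
[ 0  1/3  22/3    22/3 ]
[ 0    0  -106    -105 ]
[ 0    0     0  125/53 ]
det(A) = (-1)^0 * (3) * (1/3) * (-106) * (125/53) = -250  (0 row swaps -> sign +1)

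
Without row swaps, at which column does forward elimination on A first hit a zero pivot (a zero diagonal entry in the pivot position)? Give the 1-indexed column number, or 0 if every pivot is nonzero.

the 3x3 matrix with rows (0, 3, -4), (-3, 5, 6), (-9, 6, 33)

Naive forward elimination:
Pivot entry (1,1) is zero but row 2 has -3 in column 1 -> naive elimination stops; a row interchange (e.g. R1 <-> R2) would be required here.

first zero-pivot column = 1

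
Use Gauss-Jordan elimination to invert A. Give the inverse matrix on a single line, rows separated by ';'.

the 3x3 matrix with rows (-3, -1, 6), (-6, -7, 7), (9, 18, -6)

Gauss-Jordan on [A | I]:
R1 <- (1/-3)*R1:  [    1   1/3    -2  |  -1/3     0     0 ]
R2 <- R2 - (-6)*R1:  [  0  -5  -5  |  -2   1   0 ]
R3 <- R3 - (9)*R1:  [  0  15  12  |   3   0   1 ]
R2 <- (1/-5)*R2:  [    0     1     1  |   2/5  -1/5     0 ]
R1 <- R1 - (1/3)*R2:  [     1      0   -7/3  |  -7/15   1/15      0 ]
R3 <- R3 - (15)*R2:  [  0   0  -3  |  -3   3   1 ]
R3 <- (1/-3)*R3:  [    0     0     1  |     1    -1  -1/3 ]
R1 <- R1 - (-7/3)*R3:  [      1       0       0  |   28/15  -34/15    -7/9 ]
R2 <- R2 - (1)*R3:  [    0     1     0  |  -3/5   4/5   1/3 ]
Right block of [I | A^{-1}] is the inverse:
[ 28/15  -34/15  -7/9 ]
[  -3/5     4/5   1/3 ]
[     1      -1  -1/3 ]

inverse = [28/15 -34/15 -7/9; -3/5 4/5 1/3; 1 -1 -1/3]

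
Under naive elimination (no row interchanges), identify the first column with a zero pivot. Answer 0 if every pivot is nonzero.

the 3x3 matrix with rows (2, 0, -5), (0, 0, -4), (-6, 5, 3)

Naive forward elimination:
R3 <- R3 - (-3)*R1:  [   0    5  -12 ]
Matrix at this point:
[ 2  0   -5 ]
[ 0  0   -4 ]
[ 0  5  -12 ]
Pivot entry (2,2) is zero but row 3 has 5 in column 2 -> naive elimination stops; a row interchange (e.g. R2 <-> R3) would be required here.

first zero-pivot column = 2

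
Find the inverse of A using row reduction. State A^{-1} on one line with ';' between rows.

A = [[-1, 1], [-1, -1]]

Gauss-Jordan on [A | I]:
R1 <- (1/-1)*R1:  [  1  -1  |  -1   0 ]
R2 <- R2 - (-1)*R1:  [  0  -2  |  -1   1 ]
R2 <- (1/-2)*R2:  [    0     1  |   1/2  -1/2 ]
R1 <- R1 - (-1)*R2:  [    1     0  |  -1/2  -1/2 ]
Right block of [I | A^{-1}] is the inverse:
[ -1/2  -1/2 ]
[  1/2  -1/2 ]

inverse = [-1/2 -1/2; 1/2 -1/2]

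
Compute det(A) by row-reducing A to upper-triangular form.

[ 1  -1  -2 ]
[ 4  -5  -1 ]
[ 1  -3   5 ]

det(A) = 7

Forward elimination:
R2 <- R2 - (4)*R1:  [  0  -1   7 ]
R3 <- R3 - (1)*R1:  [  0  -2   7 ]
R3 <- R3 - (2)*R2:  [  0   0  -7 ]
Upper-triangular form:
[ 1  -1  -2 ]
[ 0  -1   7 ]
[ 0   0  -7 ]
det(A) = (-1)^0 * (1) * (-1) * (-7) = 7  (0 row swaps -> sign +1)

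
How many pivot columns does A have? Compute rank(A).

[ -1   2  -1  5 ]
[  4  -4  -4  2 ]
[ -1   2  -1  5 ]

rank(A) = 2

Row reduction:
R2 <- R2 - (-4)*R1:  [  0   4  -8  22 ]
R3 <- R3 - (1)*R1:  [ 0  0  0  0 ]
Row echelon form:
[ -1  2  -1   5 ]
[  0  4  -8  22 ]
[  0  0   0   0 ]
Nonzero rows / pivot columns: 2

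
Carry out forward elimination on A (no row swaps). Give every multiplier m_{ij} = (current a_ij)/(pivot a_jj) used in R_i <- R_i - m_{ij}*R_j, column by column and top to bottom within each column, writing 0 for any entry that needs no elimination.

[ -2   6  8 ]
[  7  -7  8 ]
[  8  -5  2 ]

multipliers: -7/2, -4, 19/14

Forward elimination:
R2 <- R2 - (-7/2)*R1:  [  0  14  36 ]
R3 <- R3 - (-4)*R1:  [  0  19  34 ]
R3 <- R3 - (19/14)*R2:  [      0       0  -104/7 ]
Multipliers (in order of application): m_{21} = -7/2, m_{31} = -4, m_{32} = 19/14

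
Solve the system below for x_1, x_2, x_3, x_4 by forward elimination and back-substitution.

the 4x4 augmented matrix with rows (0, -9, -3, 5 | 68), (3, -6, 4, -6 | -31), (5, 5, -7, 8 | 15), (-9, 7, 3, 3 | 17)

(-5, -4, -4, 4)

Forward elimination on [A|b]:
R1 <-> R2   (pivot in column 1 was zero)
[  3  -6   4  -6  -31 ]
[  0  -9  -3   5   68 ]
[  5   5  -7   8   15 ]
[ -9   7   3   3   17 ]
R3 <- R3 - (5/3)*R1:  [     0     15  -41/3     18  200/3 ]
R4 <- R4 - (-3)*R1:  [   0  -11   15  -15  -76 ]
R3 <- R3 - (-5/3)*R2:  [     0      0  -56/3   79/3    180 ]
R4 <- R4 - (11/9)*R2:  [       0        0     56/3   -190/9  -1432/9 ]
R4 <- R4 - (-1)*R3:  [     0      0      0   47/9  188/9 ]
Row echelon form:
[ 3  -6      4    -6  |    -31 ]
[ 0  -9     -3     5  |     68 ]
[ 0   0  -56/3  79/3  |    180 ]
[ 0   0      0  47/9  |  188/9 ]
Back-substitution:
x_4 = (188/9) / (47/9) = 4
x_3 = (180 - (79/3)*(4)) / (-56/3) = -4
x_2 = (68 - (-3)*(-4) - (5)*(4)) / -9 = -4
x_1 = (-31 - (-6)*(-4) - (4)*(-4) - (-6)*(4)) / 3 = -5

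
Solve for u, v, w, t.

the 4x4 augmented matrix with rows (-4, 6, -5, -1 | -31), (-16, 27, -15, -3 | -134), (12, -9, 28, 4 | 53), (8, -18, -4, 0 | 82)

Forward elimination on [A|b]:
R2 <- R2 - (4)*R1:  [   0    3    5    1  -10 ]
R3 <- R3 - (-3)*R1:  [   0    9   13    1  -40 ]
R4 <- R4 - (-2)*R1:  [   0   -6  -14   -2   20 ]
R3 <- R3 - (3)*R2:  [   0    0   -2   -2  -10 ]
R4 <- R4 - (-2)*R2:  [  0   0  -4   0   0 ]
R4 <- R4 - (2)*R3:  [  0   0   0   4  20 ]
Row echelon form:
[ -4  6  -5  -1  |  -31 ]
[  0  3   5   1  |  -10 ]
[  0  0  -2  -2  |  -10 ]
[  0  0   0   4  |   20 ]
Back-substitution:
t = (20) / 4 = 5
w = (-10 - (-2)*(5)) / -2 = 0
v = (-10 - (5)*(0) - (1)*(5)) / 3 = -5
u = (-31 - (6)*(-5) - (-5)*(0) - (-1)*(5)) / -4 = -1

(-1, -5, 0, 5)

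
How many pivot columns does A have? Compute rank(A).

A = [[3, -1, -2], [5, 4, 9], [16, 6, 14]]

Row reduction:
R2 <- R2 - (5/3)*R1:  [    0  17/3  37/3 ]
R3 <- R3 - (16/3)*R1:  [    0  34/3  74/3 ]
R3 <- R3 - (2)*R2:  [ 0  0  0 ]
Row echelon form:
[ 3    -1    -2 ]
[ 0  17/3  37/3 ]
[ 0     0     0 ]
Nonzero rows / pivot columns: 2

rank(A) = 2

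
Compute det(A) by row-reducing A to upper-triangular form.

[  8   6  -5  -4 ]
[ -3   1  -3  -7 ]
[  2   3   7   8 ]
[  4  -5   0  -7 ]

det(A) = -3885

Forward elimination:
R2 <- R2 - (-3/8)*R1:  [     0   13/4  -39/8  -17/2 ]
R3 <- R3 - (1/4)*R1:  [    0   3/2  33/4     9 ]
R4 <- R4 - (1/2)*R1:  [   0   -8  5/2   -5 ]
R3 <- R3 - (6/13)*R2:  [      0       0    21/2  168/13 ]
R4 <- R4 - (-32/13)*R2:  [       0        0    -19/2  -337/13 ]
R4 <- R4 - (-19/21)*R3:  [       0        0        0  -185/13 ]
Upper-triangular form:
[ 8     6     -5       -4 ]
[ 0  13/4  -39/8    -17/2 ]
[ 0     0   21/2   168/13 ]
[ 0     0      0  -185/13 ]
det(A) = (-1)^0 * (8) * (13/4) * (21/2) * (-185/13) = -3885  (0 row swaps -> sign +1)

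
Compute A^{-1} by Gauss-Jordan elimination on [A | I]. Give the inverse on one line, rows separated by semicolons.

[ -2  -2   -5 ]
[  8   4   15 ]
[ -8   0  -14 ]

Gauss-Jordan on [A | I]:
R1 <- (1/-2)*R1:  [    1     1   5/2  |  -1/2     0     0 ]
R2 <- R2 - (8)*R1:  [  0  -4  -5  |   4   1   0 ]
R3 <- R3 - (-8)*R1:  [  0   8   6  |  -4   0   1 ]
R2 <- (1/-4)*R2:  [    0     1   5/4  |    -1  -1/4     0 ]
R1 <- R1 - (1)*R2:  [   1    0  5/4  |  1/2  1/4    0 ]
R3 <- R3 - (8)*R2:  [  0   0  -4  |   4   2   1 ]
R3 <- (1/-4)*R3:  [    0     0     1  |    -1  -1/2  -1/4 ]
R1 <- R1 - (5/4)*R3:  [    1     0     0  |   7/4   7/8  5/16 ]
R2 <- R2 - (5/4)*R3:  [    0     1     0  |   1/4   3/8  5/16 ]
Right block of [I | A^{-1}] is the inverse:
[ 7/4   7/8  5/16 ]
[ 1/4   3/8  5/16 ]
[  -1  -1/2  -1/4 ]

inverse = [7/4 7/8 5/16; 1/4 3/8 5/16; -1 -1/2 -1/4]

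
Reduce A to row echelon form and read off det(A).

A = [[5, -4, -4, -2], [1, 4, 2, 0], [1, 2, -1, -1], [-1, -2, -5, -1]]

Forward elimination:
R2 <- R2 - (1/5)*R1:  [    0  24/5  14/5   2/5 ]
R3 <- R3 - (1/5)*R1:  [    0  14/5  -1/5  -3/5 ]
R4 <- R4 - (-1/5)*R1:  [     0  -14/5  -29/5   -7/5 ]
R3 <- R3 - (7/12)*R2:  [     0      0  -11/6   -5/6 ]
R4 <- R4 - (-7/12)*R2:  [     0      0  -25/6   -7/6 ]
R4 <- R4 - (25/11)*R3:  [    0     0     0  8/11 ]
Upper-triangular form:
[ 5    -4     -4    -2 ]
[ 0  24/5   14/5   2/5 ]
[ 0     0  -11/6  -5/6 ]
[ 0     0      0  8/11 ]
det(A) = (-1)^0 * (5) * (24/5) * (-11/6) * (8/11) = -32  (0 row swaps -> sign +1)

det(A) = -32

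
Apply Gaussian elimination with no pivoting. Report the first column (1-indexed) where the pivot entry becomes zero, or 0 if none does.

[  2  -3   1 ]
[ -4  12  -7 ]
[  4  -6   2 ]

Naive forward elimination:
R2 <- R2 - (-2)*R1:  [  0   6  -5 ]
R3 <- R3 - (2)*R1:  [ 0  0  0 ]
Matrix at this point:
[ 2  -3   1 ]
[ 0   6  -5 ]
[ 0   0   0 ]
Pivot entry (3,3) in the last row is zero and there are no rows below to swap with -> zero pivot in column 3 (A is singular).

first zero-pivot column = 3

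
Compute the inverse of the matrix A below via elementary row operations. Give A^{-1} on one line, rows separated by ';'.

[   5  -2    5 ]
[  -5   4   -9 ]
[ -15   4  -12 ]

inverse = [6/5 2/5 1/5; -15/2 -3/2 -2; -4 -1 -1]

Gauss-Jordan on [A | I]:
R1 <- (1/5)*R1:  [    1  -2/5     1  |   1/5     0     0 ]
R2 <- R2 - (-5)*R1:  [  0   2  -4  |   1   1   0 ]
R3 <- R3 - (-15)*R1:  [  0  -2   3  |   3   0   1 ]
R2 <- (1/2)*R2:  [   0    1   -2  |  1/2  1/2    0 ]
R1 <- R1 - (-2/5)*R2:  [   1    0  1/5  |  2/5  1/5    0 ]
R3 <- R3 - (-2)*R2:  [  0   0  -1  |   4   1   1 ]
R3 <- (1/-1)*R3:  [  0   0   1  |  -4  -1  -1 ]
R1 <- R1 - (1/5)*R3:  [   1    0    0  |  6/5  2/5  1/5 ]
R2 <- R2 - (-2)*R3:  [     0      1      0  |  -15/2   -3/2     -2 ]
Right block of [I | A^{-1}] is the inverse:
[   6/5   2/5  1/5 ]
[ -15/2  -3/2   -2 ]
[    -4    -1   -1 ]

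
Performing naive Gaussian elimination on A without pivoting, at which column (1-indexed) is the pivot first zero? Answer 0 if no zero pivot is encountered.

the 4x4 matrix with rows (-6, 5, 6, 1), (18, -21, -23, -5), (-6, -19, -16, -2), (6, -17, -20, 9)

first zero-pivot column = 0

Naive forward elimination:
R2 <- R2 - (-3)*R1:  [  0  -6  -5  -2 ]
R3 <- R3 - (1)*R1:  [   0  -24  -22   -3 ]
R4 <- R4 - (-1)*R1:  [   0  -12  -14   10 ]
R3 <- R3 - (4)*R2:  [  0   0  -2   5 ]
R4 <- R4 - (2)*R2:  [  0   0  -4  14 ]
R4 <- R4 - (2)*R3:  [ 0  0  0  4 ]
All pivots nonzero; naive elimination completes without hitting a zero pivot.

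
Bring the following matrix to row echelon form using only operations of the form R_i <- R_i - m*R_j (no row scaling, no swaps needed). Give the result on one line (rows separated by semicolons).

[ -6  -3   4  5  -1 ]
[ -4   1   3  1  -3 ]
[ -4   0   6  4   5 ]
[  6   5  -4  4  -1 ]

Forward elimination:
R2 <- R2 - (2/3)*R1:  [    0     3   1/3  -7/3  -7/3 ]
R3 <- R3 - (2/3)*R1:  [    0     2  10/3   2/3  17/3 ]
R4 <- R4 - (-1)*R1:  [  0   2   0   9  -2 ]
R3 <- R3 - (2/3)*R2:  [    0     0  28/9  20/9  65/9 ]
R4 <- R4 - (2/3)*R2:  [    0     0  -2/9  95/9  -4/9 ]
R4 <- R4 - (-1/14)*R3:  [    0     0     0  75/7  1/14 ]
Row echelon form:
[ -6  -3     4     5    -1 ]
[  0   3   1/3  -7/3  -7/3 ]
[  0   0  28/9  20/9  65/9 ]
[  0   0     0  75/7  1/14 ]

REF = [-6 -3 4 5 -1; 0 3 1/3 -7/3 -7/3; 0 0 28/9 20/9 65/9; 0 0 0 75/7 1/14]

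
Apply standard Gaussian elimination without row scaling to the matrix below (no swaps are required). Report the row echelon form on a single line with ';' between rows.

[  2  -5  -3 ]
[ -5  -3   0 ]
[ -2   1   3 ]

REF = [2 -5 -3; 0 -31/2 -15/2; 0 0 60/31]

Forward elimination:
R2 <- R2 - (-5/2)*R1:  [     0  -31/2  -15/2 ]
R3 <- R3 - (-1)*R1:  [  0  -4   0 ]
R3 <- R3 - (8/31)*R2:  [     0      0  60/31 ]
Row echelon form:
[ 2     -5     -3 ]
[ 0  -31/2  -15/2 ]
[ 0      0  60/31 ]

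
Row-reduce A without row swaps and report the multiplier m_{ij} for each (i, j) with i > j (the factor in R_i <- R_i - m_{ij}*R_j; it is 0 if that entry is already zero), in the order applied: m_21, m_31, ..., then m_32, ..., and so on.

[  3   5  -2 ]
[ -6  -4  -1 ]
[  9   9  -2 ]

Forward elimination:
R2 <- R2 - (-2)*R1:  [  0   6  -5 ]
R3 <- R3 - (3)*R1:  [  0  -6   4 ]
R3 <- R3 - (-1)*R2:  [  0   0  -1 ]
Multipliers (in order of application): m_{21} = -2, m_{31} = 3, m_{32} = -1

multipliers: -2, 3, -1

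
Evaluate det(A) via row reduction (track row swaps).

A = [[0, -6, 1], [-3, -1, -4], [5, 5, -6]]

det(A) = 218

Forward elimination:
R1 <-> R2   (pivot in column 1 was zero)
[ -3  -1  -4 ]
[  0  -6   1 ]
[  5   5  -6 ]
R3 <- R3 - (-5/3)*R1:  [     0   10/3  -38/3 ]
R3 <- R3 - (-5/9)*R2:  [      0       0  -109/9 ]
Upper-triangular form:
[ -3  -1      -4 ]
[  0  -6       1 ]
[  0   0  -109/9 ]
det(A) = (-1)^1 * (-3) * (-6) * (-109/9) = 218  (1 row swap -> sign -1)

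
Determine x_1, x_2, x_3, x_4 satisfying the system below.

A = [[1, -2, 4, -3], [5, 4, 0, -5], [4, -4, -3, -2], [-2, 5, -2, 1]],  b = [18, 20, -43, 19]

(-4, 5, 5, -4)

Forward elimination on [A|b]:
R2 <- R2 - (5)*R1:  [   0   14  -20   10  -70 ]
R3 <- R3 - (4)*R1:  [    0     4   -19    10  -115 ]
R4 <- R4 - (-2)*R1:  [  0   1   6  -5  55 ]
R3 <- R3 - (2/7)*R2:  [     0      0  -93/7   50/7    -95 ]
R4 <- R4 - (1/14)*R2:  [     0      0   52/7  -40/7     60 ]
R4 <- R4 - (-52/93)*R3:  [       0        0        0  -160/93   640/93 ]
Row echelon form:
[ 1  -2      4       -3  |      18 ]
[ 0  14    -20       10  |     -70 ]
[ 0   0  -93/7     50/7  |     -95 ]
[ 0   0      0  -160/93  |  640/93 ]
Back-substitution:
x_4 = (640/93) / (-160/93) = -4
x_3 = (-95 - (50/7)*(-4)) / (-93/7) = 5
x_2 = (-70 - (-20)*(5) - (10)*(-4)) / 14 = 5
x_1 = (18 - (-2)*(5) - (4)*(5) - (-3)*(-4)) / 1 = -4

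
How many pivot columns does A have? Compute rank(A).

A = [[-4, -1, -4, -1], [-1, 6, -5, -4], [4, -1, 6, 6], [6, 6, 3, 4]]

Row reduction:
R2 <- R2 - (1/4)*R1:  [     0   25/4     -4  -15/4 ]
R3 <- R3 - (-1)*R1:  [  0  -2   2   5 ]
R4 <- R4 - (-3/2)*R1:  [   0  9/2   -3  5/2 ]
R3 <- R3 - (-8/25)*R2:  [     0      0  18/25   19/5 ]
R4 <- R4 - (18/25)*R2:  [     0      0  -3/25   26/5 ]
R4 <- R4 - (-1/6)*R3:  [    0     0     0  35/6 ]
Row echelon form:
[ -4    -1     -4     -1 ]
[  0  25/4     -4  -15/4 ]
[  0     0  18/25   19/5 ]
[  0     0      0   35/6 ]
Nonzero rows / pivot columns: 4

rank(A) = 4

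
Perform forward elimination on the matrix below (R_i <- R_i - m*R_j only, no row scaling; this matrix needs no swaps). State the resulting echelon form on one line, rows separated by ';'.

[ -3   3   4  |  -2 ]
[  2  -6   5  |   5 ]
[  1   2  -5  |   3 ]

REF = [-3 3 4 -2; 0 -4 23/3 11/3; 0 0 25/12 61/12]

Forward elimination:
R2 <- R2 - (-2/3)*R1:  [    0    -4  23/3  11/3 ]
R3 <- R3 - (-1/3)*R1:  [     0      3  -11/3    7/3 ]
R3 <- R3 - (-3/4)*R2:  [     0      0  25/12  61/12 ]
Row echelon form:
[ -3   3      4  |     -2 ]
[  0  -4   23/3  |   11/3 ]
[  0   0  25/12  |  61/12 ]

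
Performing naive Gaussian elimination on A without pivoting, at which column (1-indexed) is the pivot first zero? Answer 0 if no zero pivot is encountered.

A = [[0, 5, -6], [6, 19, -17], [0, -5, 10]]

Naive forward elimination:
Pivot entry (1,1) is zero but row 2 has 6 in column 1 -> naive elimination stops; a row interchange (e.g. R1 <-> R2) would be required here.

first zero-pivot column = 1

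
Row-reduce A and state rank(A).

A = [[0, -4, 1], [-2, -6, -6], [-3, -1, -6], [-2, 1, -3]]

Row reduction:
R1 <-> R2   (pivot in column 1 was zero)
[ -2  -6  -6 ]
[  0  -4   1 ]
[ -3  -1  -6 ]
[ -2   1  -3 ]
R3 <- R3 - (3/2)*R1:  [ 0  8  3 ]
R4 <- R4 - (1)*R1:  [ 0  7  3 ]
R3 <- R3 - (-2)*R2:  [ 0  0  5 ]
R4 <- R4 - (-7/4)*R2:  [    0     0  19/4 ]
R4 <- R4 - (19/20)*R3:  [ 0  0  0 ]
Row echelon form:
[ -2  -6  -6 ]
[  0  -4   1 ]
[  0   0   5 ]
[  0   0   0 ]
Nonzero rows / pivot columns: 3

rank(A) = 3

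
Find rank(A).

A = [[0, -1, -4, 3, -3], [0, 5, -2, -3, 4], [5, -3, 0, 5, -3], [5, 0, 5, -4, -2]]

Row reduction:
R1 <-> R3   (pivot in column 1 was zero)
[ 5  -3   0   5  -3 ]
[ 0   5  -2  -3   4 ]
[ 0  -1  -4   3  -3 ]
[ 5   0   5  -4  -2 ]
R4 <- R4 - (1)*R1:  [  0   3   5  -9   1 ]
R3 <- R3 - (-1/5)*R2:  [     0      0  -22/5   12/5  -11/5 ]
R4 <- R4 - (3/5)*R2:  [     0      0   31/5  -36/5   -7/5 ]
R4 <- R4 - (-31/22)*R3:  [      0       0       0  -42/11    -9/2 ]
Row echelon form:
[ 5  -3      0       5     -3 ]
[ 0   5     -2      -3      4 ]
[ 0   0  -22/5    12/5  -11/5 ]
[ 0   0      0  -42/11   -9/2 ]
Nonzero rows / pivot columns: 4

rank(A) = 4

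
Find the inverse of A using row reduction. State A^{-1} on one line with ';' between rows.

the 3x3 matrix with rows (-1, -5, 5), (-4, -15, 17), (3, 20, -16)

inverse = [10 -2 1; 13/10 -1/10 3/10; 7/2 -1/2 1/2]

Gauss-Jordan on [A | I]:
R1 <- (1/-1)*R1:  [  1   5  -5  |  -1   0   0 ]
R2 <- R2 - (-4)*R1:  [  0   5  -3  |  -4   1   0 ]
R3 <- R3 - (3)*R1:  [  0   5  -1  |   3   0   1 ]
R2 <- (1/5)*R2:  [    0     1  -3/5  |  -4/5   1/5     0 ]
R1 <- R1 - (5)*R2:  [  1   0  -2  |   3  -1   0 ]
R3 <- R3 - (5)*R2:  [  0   0   2  |   7  -1   1 ]
R3 <- (1/2)*R3:  [    0     0     1  |   7/2  -1/2   1/2 ]
R1 <- R1 - (-2)*R3:  [  1   0   0  |  10  -2   1 ]
R2 <- R2 - (-3/5)*R3:  [     0      1      0  |  13/10  -1/10   3/10 ]
Right block of [I | A^{-1}] is the inverse:
[    10     -2     1 ]
[ 13/10  -1/10  3/10 ]
[   7/2   -1/2   1/2 ]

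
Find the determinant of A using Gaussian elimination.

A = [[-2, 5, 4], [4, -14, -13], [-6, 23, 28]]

det(A) = 48

Forward elimination:
R2 <- R2 - (-2)*R1:  [  0  -4  -5 ]
R3 <- R3 - (3)*R1:  [  0   8  16 ]
R3 <- R3 - (-2)*R2:  [ 0  0  6 ]
Upper-triangular form:
[ -2   5   4 ]
[  0  -4  -5 ]
[  0   0   6 ]
det(A) = (-1)^0 * (-2) * (-4) * (6) = 48  (0 row swaps -> sign +1)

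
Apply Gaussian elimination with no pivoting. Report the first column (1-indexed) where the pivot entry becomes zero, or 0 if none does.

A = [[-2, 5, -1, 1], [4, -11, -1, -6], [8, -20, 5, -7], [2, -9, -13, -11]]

first zero-pivot column = 4

Naive forward elimination:
R2 <- R2 - (-2)*R1:  [  0  -1  -3  -4 ]
R3 <- R3 - (-4)*R1:  [  0   0   1  -3 ]
R4 <- R4 - (-1)*R1:  [   0   -4  -14  -10 ]
R4 <- R4 - (4)*R2:  [  0   0  -2   6 ]
R4 <- R4 - (-2)*R3:  [ 0  0  0  0 ]
Matrix at this point:
[ -2   5  -1   1 ]
[  0  -1  -3  -4 ]
[  0   0   1  -3 ]
[  0   0   0   0 ]
Pivot entry (4,4) in the last row is zero and there are no rows below to swap with -> zero pivot in column 4 (A is singular).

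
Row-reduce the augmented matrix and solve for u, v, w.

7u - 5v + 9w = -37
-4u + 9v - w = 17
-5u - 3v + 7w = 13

(-4, 0, -1)

Forward elimination on [A|b]:
R2 <- R2 - (-4/7)*R1:  [     0   43/7   29/7  -29/7 ]
R3 <- R3 - (-5/7)*R1:  [     0  -46/7   94/7  -94/7 ]
R3 <- R3 - (-46/43)*R2:  [       0        0   768/43  -768/43 ]
Row echelon form:
[ 7    -5       9  |      -37 ]
[ 0  43/7    29/7  |    -29/7 ]
[ 0     0  768/43  |  -768/43 ]
Back-substitution:
w = (-768/43) / (768/43) = -1
v = (-29/7 - (29/7)*(-1)) / (43/7) = 0
u = (-37 - (-5)*(0) - (9)*(-1)) / 7 = -4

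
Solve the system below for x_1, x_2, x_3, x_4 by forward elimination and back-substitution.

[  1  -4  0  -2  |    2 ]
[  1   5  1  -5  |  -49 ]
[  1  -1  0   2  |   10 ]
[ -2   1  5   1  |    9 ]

Forward elimination on [A|b]:
R2 <- R2 - (1)*R1:  [   0    9    1   -3  -51 ]
R3 <- R3 - (1)*R1:  [ 0  3  0  4  8 ]
R4 <- R4 - (-2)*R1:  [  0  -7   5  -3  13 ]
R3 <- R3 - (1/3)*R2:  [    0     0  -1/3     5    25 ]
R4 <- R4 - (-7/9)*R2:  [     0      0   52/9  -16/3  -80/3 ]
R4 <- R4 - (-52/3)*R3:  [      0       0       0   244/3  1220/3 ]
Row echelon form:
[ 1  -4     0     -2  |       2 ]
[ 0   9     1     -3  |     -51 ]
[ 0   0  -1/3      5  |      25 ]
[ 0   0     0  244/3  |  1220/3 ]
Back-substitution:
x_4 = (1220/3) / (244/3) = 5
x_3 = (25 - (5)*(5)) / (-1/3) = 0
x_2 = (-51 - (1)*(0) - (-3)*(5)) / 9 = -4
x_1 = (2 - (-4)*(-4) - (-2)*(5)) / 1 = -4

(-4, -4, 0, 5)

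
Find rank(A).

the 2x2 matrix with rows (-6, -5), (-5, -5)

Row reduction:
R2 <- R2 - (5/6)*R1:  [    0  -5/6 ]
Row echelon form:
[ -6    -5 ]
[  0  -5/6 ]
Nonzero rows / pivot columns: 2

rank(A) = 2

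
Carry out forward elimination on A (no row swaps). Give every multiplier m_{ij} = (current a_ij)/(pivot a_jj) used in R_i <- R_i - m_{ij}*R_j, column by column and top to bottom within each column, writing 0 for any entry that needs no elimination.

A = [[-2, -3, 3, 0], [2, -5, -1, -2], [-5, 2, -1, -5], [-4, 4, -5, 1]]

Forward elimination:
R2 <- R2 - (-1)*R1:  [  0  -8   2  -2 ]
R3 <- R3 - (5/2)*R1:  [     0   19/2  -17/2     -5 ]
R4 <- R4 - (2)*R1:  [   0   10  -11    1 ]
R3 <- R3 - (-19/16)*R2:  [     0      0  -49/8  -59/8 ]
R4 <- R4 - (-5/4)*R2:  [     0      0  -17/2   -3/2 ]
R4 <- R4 - (68/49)*R3:  [      0       0       0  428/49 ]
Multipliers (in order of application): m_{21} = -1, m_{31} = 5/2, m_{41} = 2, m_{32} = -19/16, m_{42} = -5/4, m_{43} = 68/49

multipliers: -1, 5/2, 2, -19/16, -5/4, 68/49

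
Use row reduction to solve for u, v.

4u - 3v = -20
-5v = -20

Forward elimination on [A|b]:
Row echelon form:
[ 4  -3  |  -20 ]
[ 0  -5  |  -20 ]
Back-substitution:
v = (-20) / -5 = 4
u = (-20 - (-3)*(4)) / 4 = -2

(-2, 4)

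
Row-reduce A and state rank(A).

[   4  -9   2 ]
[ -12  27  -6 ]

Row reduction:
R2 <- R2 - (-3)*R1:  [ 0  0  0 ]
Row echelon form:
[ 4  -9  2 ]
[ 0   0  0 ]
Nonzero rows / pivot columns: 1

rank(A) = 1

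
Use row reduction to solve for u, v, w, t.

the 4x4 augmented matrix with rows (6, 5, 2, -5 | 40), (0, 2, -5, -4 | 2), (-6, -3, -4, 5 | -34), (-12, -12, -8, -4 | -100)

Forward elimination on [A|b]:
R3 <- R3 - (-1)*R1:  [  0   2  -2   0   6 ]
R4 <- R4 - (-2)*R1:  [   0   -2   -4  -14  -20 ]
R3 <- R3 - (1)*R2:  [ 0  0  3  4  4 ]
R4 <- R4 - (-1)*R2:  [   0    0   -9  -18  -18 ]
R4 <- R4 - (-3)*R3:  [  0   0   0  -6  -6 ]
Row echelon form:
[ 6  5   2  -5  |  40 ]
[ 0  2  -5  -4  |   2 ]
[ 0  0   3   4  |   4 ]
[ 0  0   0  -6  |  -6 ]
Back-substitution:
t = (-6) / -6 = 1
w = (4 - (4)*(1)) / 3 = 0
v = (2 - (-5)*(0) - (-4)*(1)) / 2 = 3
u = (40 - (5)*(3) - (2)*(0) - (-5)*(1)) / 6 = 5

(5, 3, 0, 1)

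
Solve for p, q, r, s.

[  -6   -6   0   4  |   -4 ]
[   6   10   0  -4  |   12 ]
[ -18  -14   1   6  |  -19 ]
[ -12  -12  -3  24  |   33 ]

(0, 2, -3, 2)

Forward elimination on [A|b]:
R2 <- R2 - (-1)*R1:  [ 0  4  0  0  8 ]
R3 <- R3 - (3)*R1:  [  0   4   1  -6  -7 ]
R4 <- R4 - (2)*R1:  [  0   0  -3  16  41 ]
R3 <- R3 - (1)*R2:  [   0    0    1   -6  -15 ]
R4 <- R4 - (-3)*R3:  [  0   0   0  -2  -4 ]
Row echelon form:
[ -6  -6  0   4  |   -4 ]
[  0   4  0   0  |    8 ]
[  0   0  1  -6  |  -15 ]
[  0   0  0  -2  |   -4 ]
Back-substitution:
s = (-4) / -2 = 2
r = (-15 - (-6)*(2)) / 1 = -3
q = (8) / 4 = 2
p = (-4 - (-6)*(2) - (4)*(2)) / -6 = 0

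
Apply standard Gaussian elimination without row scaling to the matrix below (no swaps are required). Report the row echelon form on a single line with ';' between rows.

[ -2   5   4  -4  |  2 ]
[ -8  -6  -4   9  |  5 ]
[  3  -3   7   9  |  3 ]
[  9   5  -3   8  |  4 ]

Forward elimination:
R2 <- R2 - (4)*R1:  [   0  -26  -20   25   -3 ]
R3 <- R3 - (-3/2)*R1:  [   0  9/2   13    3    6 ]
R4 <- R4 - (-9/2)*R1:  [    0  55/2    15   -10    13 ]
R3 <- R3 - (-9/52)*R2:  [      0       0  124/13  381/52  285/52 ]
R4 <- R4 - (-55/52)*R2:  [      0       0  -80/13  855/52  511/52 ]
R4 <- R4 - (-20/31)*R3:  [        0         0         0  2625/124  1657/124 ]
Row echelon form:
[ -2    5       4        -4  |         2 ]
[  0  -26     -20        25  |        -3 ]
[  0    0  124/13    381/52  |    285/52 ]
[  0    0       0  2625/124  |  1657/124 ]

REF = [-2 5 4 -4 2; 0 -26 -20 25 -3; 0 0 124/13 381/52 285/52; 0 0 0 2625/124 1657/124]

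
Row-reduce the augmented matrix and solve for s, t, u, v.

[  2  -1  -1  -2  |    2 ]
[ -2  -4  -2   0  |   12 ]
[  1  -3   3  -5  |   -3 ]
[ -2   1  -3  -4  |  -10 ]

(1, -3, -1, 2)

Forward elimination on [A|b]:
R2 <- R2 - (-1)*R1:  [  0  -5  -3  -2  14 ]
R3 <- R3 - (1/2)*R1:  [    0  -5/2   7/2    -4    -4 ]
R4 <- R4 - (-1)*R1:  [  0   0  -4  -6  -8 ]
R3 <- R3 - (1/2)*R2:  [   0    0    5   -3  -11 ]
R4 <- R4 - (-4/5)*R3:  [     0      0      0  -42/5  -84/5 ]
Row echelon form:
[ 2  -1  -1     -2  |      2 ]
[ 0  -5  -3     -2  |     14 ]
[ 0   0   5     -3  |    -11 ]
[ 0   0   0  -42/5  |  -84/5 ]
Back-substitution:
v = (-84/5) / (-42/5) = 2
u = (-11 - (-3)*(2)) / 5 = -1
t = (14 - (-3)*(-1) - (-2)*(2)) / -5 = -3
s = (2 - (-1)*(-3) - (-1)*(-1) - (-2)*(2)) / 2 = 1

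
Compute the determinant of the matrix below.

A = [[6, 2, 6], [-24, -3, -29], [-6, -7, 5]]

det(A) = 180

Forward elimination:
R2 <- R2 - (-4)*R1:  [  0   5  -5 ]
R3 <- R3 - (-1)*R1:  [  0  -5  11 ]
R3 <- R3 - (-1)*R2:  [ 0  0  6 ]
Upper-triangular form:
[ 6  2   6 ]
[ 0  5  -5 ]
[ 0  0   6 ]
det(A) = (-1)^0 * (6) * (5) * (6) = 180  (0 row swaps -> sign +1)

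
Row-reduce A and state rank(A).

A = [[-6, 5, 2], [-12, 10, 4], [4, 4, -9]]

Row reduction:
R2 <- R2 - (2)*R1:  [ 0  0  0 ]
R3 <- R3 - (-2/3)*R1:  [     0   22/3  -23/3 ]
R2 <-> R3   (pivot in column 2 was zero)
[ -6     5      2 ]
[  0  22/3  -23/3 ]
[  0     0      0 ]
Row echelon form:
[ -6     5      2 ]
[  0  22/3  -23/3 ]
[  0     0      0 ]
Nonzero rows / pivot columns: 2

rank(A) = 2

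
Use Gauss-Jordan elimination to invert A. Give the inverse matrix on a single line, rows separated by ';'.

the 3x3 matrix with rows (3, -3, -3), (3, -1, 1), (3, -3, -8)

Gauss-Jordan on [A | I]:
R1 <- (1/3)*R1:  [   1   -1   -1  |  1/3    0    0 ]
R2 <- R2 - (3)*R1:  [  0   2   4  |  -1   1   0 ]
R3 <- R3 - (3)*R1:  [  0   0  -5  |  -1   0   1 ]
R2 <- (1/2)*R2:  [    0     1     2  |  -1/2   1/2     0 ]
R1 <- R1 - (-1)*R2:  [    1     0     1  |  -1/6   1/2     0 ]
R3 <- (1/-5)*R3:  [    0     0     1  |   1/5     0  -1/5 ]
R1 <- R1 - (1)*R3:  [      1       0       0  |  -11/30     1/2     1/5 ]
R2 <- R2 - (2)*R3:  [     0      1      0  |  -9/10    1/2    2/5 ]
Right block of [I | A^{-1}] is the inverse:
[ -11/30  1/2   1/5 ]
[  -9/10  1/2   2/5 ]
[    1/5    0  -1/5 ]

inverse = [-11/30 1/2 1/5; -9/10 1/2 2/5; 1/5 0 -1/5]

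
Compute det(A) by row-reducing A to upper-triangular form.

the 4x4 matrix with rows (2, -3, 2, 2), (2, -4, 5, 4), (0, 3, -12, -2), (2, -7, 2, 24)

det(A) = -12

Forward elimination:
R2 <- R2 - (1)*R1:  [  0  -1   3   2 ]
R4 <- R4 - (1)*R1:  [  0  -4   0  22 ]
R3 <- R3 - (-3)*R2:  [  0   0  -3   4 ]
R4 <- R4 - (4)*R2:  [   0    0  -12   14 ]
R4 <- R4 - (4)*R3:  [  0   0   0  -2 ]
Upper-triangular form:
[ 2  -3   2   2 ]
[ 0  -1   3   2 ]
[ 0   0  -3   4 ]
[ 0   0   0  -2 ]
det(A) = (-1)^0 * (2) * (-1) * (-3) * (-2) = -12  (0 row swaps -> sign +1)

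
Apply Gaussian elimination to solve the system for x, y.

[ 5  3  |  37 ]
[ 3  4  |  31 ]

(5, 4)

Forward elimination on [A|b]:
R2 <- R2 - (3/5)*R1:  [    0  11/5  44/5 ]
Row echelon form:
[ 5     3  |    37 ]
[ 0  11/5  |  44/5 ]
Back-substitution:
y = (44/5) / (11/5) = 4
x = (37 - (3)*(4)) / 5 = 5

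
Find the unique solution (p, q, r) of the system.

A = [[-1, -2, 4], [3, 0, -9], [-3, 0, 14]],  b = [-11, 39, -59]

(1, -3, -4)

Forward elimination on [A|b]:
R2 <- R2 - (-3)*R1:  [  0  -6   3   6 ]
R3 <- R3 - (3)*R1:  [   0    6    2  -26 ]
R3 <- R3 - (-1)*R2:  [   0    0    5  -20 ]
Row echelon form:
[ -1  -2  4  |  -11 ]
[  0  -6  3  |    6 ]
[  0   0  5  |  -20 ]
Back-substitution:
r = (-20) / 5 = -4
q = (6 - (3)*(-4)) / -6 = -3
p = (-11 - (-2)*(-3) - (4)*(-4)) / -1 = 1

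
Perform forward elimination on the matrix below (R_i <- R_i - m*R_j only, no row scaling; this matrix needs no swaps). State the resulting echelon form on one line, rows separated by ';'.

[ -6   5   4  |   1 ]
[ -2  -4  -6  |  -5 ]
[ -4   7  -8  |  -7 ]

Forward elimination:
R2 <- R2 - (1/3)*R1:  [     0  -17/3  -22/3  -16/3 ]
R3 <- R3 - (2/3)*R1:  [     0   11/3  -32/3  -23/3 ]
R3 <- R3 - (-11/17)*R2:  [       0        0  -262/17  -189/17 ]
Row echelon form:
[ -6      5        4  |        1 ]
[  0  -17/3    -22/3  |    -16/3 ]
[  0      0  -262/17  |  -189/17 ]

REF = [-6 5 4 1; 0 -17/3 -22/3 -16/3; 0 0 -262/17 -189/17]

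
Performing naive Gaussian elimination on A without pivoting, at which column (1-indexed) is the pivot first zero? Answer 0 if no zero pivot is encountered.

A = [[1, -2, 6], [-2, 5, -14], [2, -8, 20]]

first zero-pivot column = 3

Naive forward elimination:
R2 <- R2 - (-2)*R1:  [  0   1  -2 ]
R3 <- R3 - (2)*R1:  [  0  -4   8 ]
R3 <- R3 - (-4)*R2:  [ 0  0  0 ]
Matrix at this point:
[ 1  -2   6 ]
[ 0   1  -2 ]
[ 0   0   0 ]
Pivot entry (3,3) in the last row is zero and there are no rows below to swap with -> zero pivot in column 3 (A is singular).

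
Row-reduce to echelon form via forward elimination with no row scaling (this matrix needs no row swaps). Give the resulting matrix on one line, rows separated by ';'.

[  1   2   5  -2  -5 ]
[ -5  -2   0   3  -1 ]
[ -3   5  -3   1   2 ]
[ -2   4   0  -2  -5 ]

Forward elimination:
R2 <- R2 - (-5)*R1:  [   0    8   25   -7  -26 ]
R3 <- R3 - (-3)*R1:  [   0   11   12   -5  -13 ]
R4 <- R4 - (-2)*R1:  [   0    8   10   -6  -15 ]
R3 <- R3 - (11/8)*R2:  [      0       0  -179/8    37/8    91/4 ]
R4 <- R4 - (1)*R2:  [   0    0  -15    1   11 ]
R4 <- R4 - (120/179)*R3:  [        0         0         0  -376/179  -761/179 ]
Row echelon form:
[ 1  2       5        -2        -5 ]
[ 0  8      25        -7       -26 ]
[ 0  0  -179/8      37/8      91/4 ]
[ 0  0       0  -376/179  -761/179 ]

REF = [1 2 5 -2 -5; 0 8 25 -7 -26; 0 0 -179/8 37/8 91/4; 0 0 0 -376/179 -761/179]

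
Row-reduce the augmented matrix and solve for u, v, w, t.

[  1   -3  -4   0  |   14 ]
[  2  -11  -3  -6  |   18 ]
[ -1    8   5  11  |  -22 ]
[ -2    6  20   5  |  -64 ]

(-1, -1, -3, 0)

Forward elimination on [A|b]:
R2 <- R2 - (2)*R1:  [   0   -5    5   -6  -10 ]
R3 <- R3 - (-1)*R1:  [  0   5   1  11  -8 ]
R4 <- R4 - (-2)*R1:  [   0    0   12    5  -36 ]
R3 <- R3 - (-1)*R2:  [   0    0    6    5  -18 ]
R4 <- R4 - (2)*R3:  [  0   0   0  -5   0 ]
Row echelon form:
[ 1  -3  -4   0  |   14 ]
[ 0  -5   5  -6  |  -10 ]
[ 0   0   6   5  |  -18 ]
[ 0   0   0  -5  |    0 ]
Back-substitution:
t = (0) / -5 = 0
w = (-18 - (5)*(0)) / 6 = -3
v = (-10 - (5)*(-3) - (-6)*(0)) / -5 = -1
u = (14 - (-3)*(-1) - (-4)*(-3)) / 1 = -1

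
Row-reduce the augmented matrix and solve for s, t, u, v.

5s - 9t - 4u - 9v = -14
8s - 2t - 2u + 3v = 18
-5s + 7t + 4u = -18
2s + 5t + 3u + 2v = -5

Forward elimination on [A|b]:
R2 <- R2 - (8/5)*R1:  [     0   62/5   22/5   87/5  202/5 ]
R3 <- R3 - (-1)*R1:  [   0   -2    0   -9  -32 ]
R4 <- R4 - (2/5)*R1:  [    0  43/5  23/5  28/5   3/5 ]
R3 <- R3 - (-5/31)*R2:  [       0        0    22/31  -192/31  -790/31 ]
R4 <- R4 - (43/62)*R2:  [       0        0    48/31  -401/62  -850/31 ]
R4 <- R4 - (24/11)*R3:  [      0       0       0  155/22  310/11 ]
Row echelon form:
[ 5    -9     -4       -9  |      -14 ]
[ 0  62/5   22/5     87/5  |    202/5 ]
[ 0     0  22/31  -192/31  |  -790/31 ]
[ 0     0      0   155/22  |   310/11 ]
Back-substitution:
v = (310/11) / (155/22) = 4
u = (-790/31 - (-192/31)*(4)) / (22/31) = -1
t = (202/5 - (22/5)*(-1) - (87/5)*(4)) / (62/5) = -2
s = (-14 - (-9)*(-2) - (-4)*(-1) - (-9)*(4)) / 5 = 0

(0, -2, -1, 4)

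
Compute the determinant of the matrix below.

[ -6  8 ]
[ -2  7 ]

Forward elimination:
R2 <- R2 - (1/3)*R1:  [    0  13/3 ]
Upper-triangular form:
[ -6     8 ]
[  0  13/3 ]
det(A) = (-1)^0 * (-6) * (13/3) = -26  (0 row swaps -> sign +1)

det(A) = -26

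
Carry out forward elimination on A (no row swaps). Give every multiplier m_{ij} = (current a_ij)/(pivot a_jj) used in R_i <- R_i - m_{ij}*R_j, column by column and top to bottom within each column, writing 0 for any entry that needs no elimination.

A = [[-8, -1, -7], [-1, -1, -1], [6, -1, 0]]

multipliers: 1/8, -3/4, 2

Forward elimination:
R2 <- R2 - (1/8)*R1:  [    0  -7/8  -1/8 ]
R3 <- R3 - (-3/4)*R1:  [     0   -7/4  -21/4 ]
R3 <- R3 - (2)*R2:  [  0   0  -5 ]
Multipliers (in order of application): m_{21} = 1/8, m_{31} = -3/4, m_{32} = 2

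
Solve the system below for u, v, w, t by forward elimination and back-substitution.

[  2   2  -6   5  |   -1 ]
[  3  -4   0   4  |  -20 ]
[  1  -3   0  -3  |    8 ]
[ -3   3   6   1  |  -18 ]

(-4, -1, -4, -3)

Forward elimination on [A|b]:
R2 <- R2 - (3/2)*R1:  [     0     -7      9   -7/2  -37/2 ]
R3 <- R3 - (1/2)*R1:  [     0     -4      3  -11/2   17/2 ]
R4 <- R4 - (-3/2)*R1:  [     0      6     -3   17/2  -39/2 ]
R3 <- R3 - (4/7)*R2:  [      0       0   -15/7    -7/2  267/14 ]
R4 <- R4 - (-6/7)*R2:  [       0        0     33/7     11/2  -495/14 ]
R4 <- R4 - (-11/5)*R3:  [     0      0      0  -11/5   33/5 ]
Row echelon form:
[ 2   2     -6      5  |      -1 ]
[ 0  -7      9   -7/2  |   -37/2 ]
[ 0   0  -15/7   -7/2  |  267/14 ]
[ 0   0      0  -11/5  |    33/5 ]
Back-substitution:
t = (33/5) / (-11/5) = -3
w = (267/14 - (-7/2)*(-3)) / (-15/7) = -4
v = (-37/2 - (9)*(-4) - (-7/2)*(-3)) / -7 = -1
u = (-1 - (2)*(-1) - (-6)*(-4) - (5)*(-3)) / 2 = -4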